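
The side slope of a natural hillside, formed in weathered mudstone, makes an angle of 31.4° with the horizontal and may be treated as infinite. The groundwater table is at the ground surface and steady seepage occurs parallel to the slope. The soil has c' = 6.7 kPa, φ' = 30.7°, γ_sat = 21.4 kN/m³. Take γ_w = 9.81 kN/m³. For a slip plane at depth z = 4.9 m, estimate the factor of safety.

With seepage parallel to the slope and the water table at the surface, the effective normal stress on the slip plane uses the buoyant unit weight γ' = γ_sat − γ_w while the driving shear stress uses γ_sat:
FS = [c' + γ' z cos²β tanφ'] / [γ_sat z sinβ cosβ]
γ' = 21.4 − 9.81 = 11.59 kN/m³
Numerator = 6.7 + 11.59·4.9·cos²31.4°·tan30.7° = 6.7 + 11.59·4.9·0.7285·0.5938 = 31.267 kPa
Denominator = 21.4·4.9·sin31.4°·cos31.4° = 21.4·4.9·0.5210·0.8536 = 46.632 kPa
FS = 31.267 / 46.632 = 0.670

FS = 0.67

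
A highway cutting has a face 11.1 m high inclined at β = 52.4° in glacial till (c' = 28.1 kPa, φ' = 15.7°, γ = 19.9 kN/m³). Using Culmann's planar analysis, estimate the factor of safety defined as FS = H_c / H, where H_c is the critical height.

FS = 1.96

H_c = (4c'/γ) · sinβ cosφ' / [1 − cos(β − φ')]
    = (4·28.1/19.9) · sin52.4°·cos15.7° / [1 − cos36.7°]
    = 5.648 · 0.7627 / 0.1982 = 21.73 m
FS = H_c / H = 21.73 / 11.1 = 1.958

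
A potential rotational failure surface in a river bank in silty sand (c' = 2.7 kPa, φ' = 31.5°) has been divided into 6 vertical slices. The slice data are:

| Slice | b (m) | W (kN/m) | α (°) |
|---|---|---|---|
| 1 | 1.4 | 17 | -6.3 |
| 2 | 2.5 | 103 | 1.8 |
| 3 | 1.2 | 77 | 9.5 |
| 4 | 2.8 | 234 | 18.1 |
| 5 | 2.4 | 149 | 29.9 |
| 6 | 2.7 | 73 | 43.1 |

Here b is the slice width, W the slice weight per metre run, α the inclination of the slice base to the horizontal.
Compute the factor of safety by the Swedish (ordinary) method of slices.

FS = 1.93

Ordinary method of slices: FS = Σ[c'·Δl_i + (W_i cosα_i)·tanφ'] / Σ W_i sinα_i, with Δl_i = b_i / cosα_i.
Slice 1: Δl = 1.4/cos(-6.3°) = 1.409 m; N'_1 = 17·cos(-6.3°) = 16.9; c'Δl = 3.80; W sinα = -1.9
Slice 2: Δl = 2.5/cos1.8° = 2.501 m; N'_2 = 103·cos1.8° = 102.9; c'Δl = 6.75; W sinα = 3.2
Slice 3: Δl = 1.2/cos9.5° = 1.217 m; N'_3 = 77·cos9.5° = 75.9; c'Δl = 3.29; W sinα = 12.7
Slice 4: Δl = 2.8/cos18.1° = 2.946 m; N'_4 = 234·cos18.1° = 222.4; c'Δl = 7.95; W sinα = 72.7
Slice 5: Δl = 2.4/cos29.9° = 2.768 m; N'_5 = 149·cos29.9° = 129.2; c'Δl = 7.47; W sinα = 74.3
Slice 6: Δl = 2.7/cos43.1° = 3.698 m; N'_6 = 73·cos43.1° = 53.3; c'Δl = 9.98; W sinα = 49.9
Σc'Δl = 39.3 kN/m; ΣN' = 600.7 kN/m; ΣW sinα = 210.9 kN/m
Resisting = 39.3 + 600.7·tan31.5° = 39.3 + 368.1 = 407.4 kN/m
FS = 407.4 / 210.9 = 1.931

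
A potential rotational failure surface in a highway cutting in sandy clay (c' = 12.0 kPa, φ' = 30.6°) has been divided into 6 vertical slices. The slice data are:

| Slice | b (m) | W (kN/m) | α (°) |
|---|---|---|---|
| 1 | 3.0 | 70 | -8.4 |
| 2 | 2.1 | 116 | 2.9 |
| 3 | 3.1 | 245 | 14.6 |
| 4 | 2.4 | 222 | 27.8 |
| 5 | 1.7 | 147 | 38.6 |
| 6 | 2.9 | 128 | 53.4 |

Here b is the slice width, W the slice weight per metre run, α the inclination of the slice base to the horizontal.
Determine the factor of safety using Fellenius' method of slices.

FS = 1.96

Ordinary method of slices: FS = Σ[c'·Δl_i + (W_i cosα_i)·tanφ'] / Σ W_i sinα_i, with Δl_i = b_i / cosα_i.
Slice 1: Δl = 3.0/cos(-8.4°) = 3.033 m; N'_1 = 70·cos(-8.4°) = 69.2; c'Δl = 36.39; W sinα = -10.2
Slice 2: Δl = 2.1/cos2.9° = 2.103 m; N'_2 = 116·cos2.9° = 115.9; c'Δl = 25.23; W sinα = 5.9
Slice 3: Δl = 3.1/cos14.6° = 3.203 m; N'_3 = 245·cos14.6° = 237.1; c'Δl = 38.44; W sinα = 61.8
Slice 4: Δl = 2.4/cos27.8° = 2.713 m; N'_4 = 222·cos27.8° = 196.4; c'Δl = 32.56; W sinα = 103.5
Slice 5: Δl = 1.7/cos38.6° = 2.175 m; N'_5 = 147·cos38.6° = 114.9; c'Δl = 26.10; W sinα = 91.7
Slice 6: Δl = 2.9/cos53.4° = 4.864 m; N'_6 = 128·cos53.4° = 76.3; c'Δl = 58.37; W sinα = 102.8
Σc'Δl = 217.1 kN/m; ΣN' = 809.8 kN/m; ΣW sinα = 355.4 kN/m
Resisting = 217.1 + 809.8·tan30.6° = 217.1 + 478.9 = 696.0 kN/m
FS = 696.0 / 355.4 = 1.958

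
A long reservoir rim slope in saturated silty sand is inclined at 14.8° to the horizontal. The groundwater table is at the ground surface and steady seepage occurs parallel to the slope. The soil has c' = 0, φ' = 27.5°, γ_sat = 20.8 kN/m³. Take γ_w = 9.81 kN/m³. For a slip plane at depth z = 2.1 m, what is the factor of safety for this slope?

FS = 1.04

With seepage parallel to the slope and the water table at the surface, the effective normal stress on the slip plane uses the buoyant unit weight γ' = γ_sat − γ_w while the driving shear stress uses γ_sat:
FS = [c' + γ' z cos²β tanφ'] / [γ_sat z sinβ cosβ]
(For c' = 0 this reduces to FS = (γ'/γ_sat)·tanφ'/tanβ.)
γ' = 20.8 − 9.81 = 10.99 kN/m³
Numerator = 0.0 + 10.99·2.1·cos²14.8°·tan27.5° = 0.0 + 10.99·2.1·0.9347·0.5206 = 11.230 kPa
Denominator = 20.8·2.1·sin14.8°·cos14.8° = 20.8·2.1·0.2554·0.9668 = 10.788 kPa
FS = 11.230 / 10.788 = 1.041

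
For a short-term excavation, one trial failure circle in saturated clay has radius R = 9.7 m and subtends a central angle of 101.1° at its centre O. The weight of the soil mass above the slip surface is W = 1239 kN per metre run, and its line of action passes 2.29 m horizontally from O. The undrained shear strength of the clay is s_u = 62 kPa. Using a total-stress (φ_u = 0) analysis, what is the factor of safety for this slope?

FS = 3.63

Taking moments about the centre O, the resisting moment is provided by the undrained shear strength acting along the arc:
Arc length L_a = R·θ = 9.7·(101.1°·π/180) = 9.7·1.7645 = 17.12 m
M_R = s_u·L_a·R = 62·17.12·9.7 = 10293.5 kN·m/m
M_D = W·d = 1239·2.29 = 2837.3 kN·m/m
FS = M_R / M_D = 10293.5 / 2837.3 = 3.628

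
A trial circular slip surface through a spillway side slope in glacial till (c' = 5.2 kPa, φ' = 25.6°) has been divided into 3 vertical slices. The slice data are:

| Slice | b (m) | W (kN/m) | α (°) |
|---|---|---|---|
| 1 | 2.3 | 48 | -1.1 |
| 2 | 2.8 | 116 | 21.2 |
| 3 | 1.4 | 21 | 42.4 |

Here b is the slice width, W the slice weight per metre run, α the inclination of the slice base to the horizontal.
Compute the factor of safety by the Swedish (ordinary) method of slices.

FS = 2.17

Ordinary method of slices: FS = Σ[c'·Δl_i + (W_i cosα_i)·tanφ'] / Σ W_i sinα_i, with Δl_i = b_i / cosα_i.
Slice 1: Δl = 2.3/cos(-1.1°) = 2.300 m; N'_1 = 48·cos(-1.1°) = 48.0; c'Δl = 11.96; W sinα = -0.9
Slice 2: Δl = 2.8/cos21.2° = 3.003 m; N'_2 = 116·cos21.2° = 108.1; c'Δl = 15.62; W sinα = 41.9
Slice 3: Δl = 1.4/cos42.4° = 1.896 m; N'_3 = 21·cos42.4° = 15.5; c'Δl = 9.86; W sinα = 14.2
Σc'Δl = 37.4 kN/m; ΣN' = 171.6 kN/m; ΣW sinα = 55.2 kN/m
Resisting = 37.4 + 171.6·tan25.6° = 37.4 + 82.2 = 119.7 kN/m
FS = 119.7 / 55.2 = 2.169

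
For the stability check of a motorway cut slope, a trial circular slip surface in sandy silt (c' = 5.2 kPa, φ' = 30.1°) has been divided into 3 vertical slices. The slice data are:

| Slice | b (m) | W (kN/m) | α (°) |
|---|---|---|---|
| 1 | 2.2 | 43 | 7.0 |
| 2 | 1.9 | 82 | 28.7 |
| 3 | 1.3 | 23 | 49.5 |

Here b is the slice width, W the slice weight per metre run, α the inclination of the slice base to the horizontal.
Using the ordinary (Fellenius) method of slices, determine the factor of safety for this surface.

FS = 1.74

Ordinary method of slices: FS = Σ[c'·Δl_i + (W_i cosα_i)·tanφ'] / Σ W_i sinα_i, with Δl_i = b_i / cosα_i.
Slice 1: Δl = 2.2/cos7.0° = 2.217 m; N'_1 = 43·cos7.0° = 42.7; c'Δl = 11.53; W sinα = 5.2
Slice 2: Δl = 1.9/cos28.7° = 2.166 m; N'_2 = 82·cos28.7° = 71.9; c'Δl = 11.26; W sinα = 39.4
Slice 3: Δl = 1.3/cos49.5° = 2.002 m; N'_3 = 23·cos49.5° = 14.9; c'Δl = 10.41; W sinα = 17.5
Σc'Δl = 33.2 kN/m; ΣN' = 129.5 kN/m; ΣW sinα = 62.1 kN/m
Resisting = 33.2 + 129.5·tan30.1° = 33.2 + 75.1 = 108.3 kN/m
FS = 108.3 / 62.1 = 1.744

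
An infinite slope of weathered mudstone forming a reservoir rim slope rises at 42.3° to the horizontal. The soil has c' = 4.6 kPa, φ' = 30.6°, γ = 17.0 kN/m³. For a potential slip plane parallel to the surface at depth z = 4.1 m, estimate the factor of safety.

FS = 0.78

For an infinite slope with a slip plane parallel to the surface (no pore pressure): FS = [c' + γz cos²β tanφ'] / [γz sinβ cosβ].
γz = 17.0·4.1 = 69.70 kN/m²
Numerator = 4.6 + 69.70·cos²42.3°·tan30.6° = 4.6 + 69.70·0.5471·0.5914 = 27.150 kPa
Denominator = 69.70·sin42.3°·cos42.3° = 69.70·0.6730·0.7396 = 34.695 kPa
FS = 27.150 / 34.695 = 0.783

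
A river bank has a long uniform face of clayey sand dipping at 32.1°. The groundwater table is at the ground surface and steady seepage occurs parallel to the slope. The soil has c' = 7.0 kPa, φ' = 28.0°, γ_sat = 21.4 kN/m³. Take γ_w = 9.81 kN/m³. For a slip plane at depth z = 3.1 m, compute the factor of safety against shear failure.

With seepage parallel to the slope and the water table at the surface, the effective normal stress on the slip plane uses the buoyant unit weight γ' = γ_sat − γ_w while the driving shear stress uses γ_sat:
FS = [c' + γ' z cos²β tanφ'] / [γ_sat z sinβ cosβ]
γ' = 21.4 − 9.81 = 11.59 kN/m³
Numerator = 7.0 + 11.59·3.1·cos²32.1°·tan28.0° = 7.0 + 11.59·3.1·0.7176·0.5317 = 20.709 kPa
Denominator = 21.4·3.1·sin32.1°·cos32.1° = 21.4·3.1·0.5314·0.8471 = 29.864 kPa
FS = 20.709 / 29.864 = 0.693

FS = 0.69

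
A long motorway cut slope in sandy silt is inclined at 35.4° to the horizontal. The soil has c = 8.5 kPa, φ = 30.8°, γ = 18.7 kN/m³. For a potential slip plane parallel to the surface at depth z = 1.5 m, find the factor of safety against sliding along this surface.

FS = 1.48

For an infinite slope with a slip plane parallel to the surface (no pore pressure): FS = [c + γz cos²β tanφ] / [γz sinβ cosβ].
γz = 18.7·1.5 = 28.05 kN/m²
Numerator = 8.5 + 28.05·cos²35.4°·tan30.8° = 8.5 + 28.05·0.6644·0.5961 = 19.610 kPa
Denominator = 28.05·sin35.4°·cos35.4° = 28.05·0.5793·0.8151 = 13.245 kPa
FS = 19.610 / 13.245 = 1.481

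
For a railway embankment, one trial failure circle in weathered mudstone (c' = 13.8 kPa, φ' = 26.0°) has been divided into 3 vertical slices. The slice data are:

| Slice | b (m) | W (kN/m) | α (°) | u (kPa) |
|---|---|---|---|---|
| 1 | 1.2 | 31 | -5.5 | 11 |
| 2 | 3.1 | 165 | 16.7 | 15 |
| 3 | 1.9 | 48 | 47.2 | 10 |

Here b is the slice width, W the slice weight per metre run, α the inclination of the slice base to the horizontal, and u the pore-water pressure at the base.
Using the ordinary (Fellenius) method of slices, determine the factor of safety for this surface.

FS = 2.06

Ordinary method of slices: FS = Σ[c'·Δl_i + (W_i cosα_i − u_i·Δl_i)·tanφ'] / Σ W_i sinα_i, with Δl_i = b_i / cosα_i.
Slice 1: Δl = 1.2/cos(-5.5°) = 1.206 m; N'_1 = 31·cos(-5.5°) − 11·1.206 = 17.6; c'Δl = 16.64; W sinα = -3.0
Slice 2: Δl = 3.1/cos16.7° = 3.237 m; N'_2 = 165·cos16.7° − 15·3.237 = 109.5; c'Δl = 44.66; W sinα = 47.4
Slice 3: Δl = 1.9/cos47.2° = 2.796 m; N'_3 = 48·cos47.2° − 10·2.796 = 4.6; c'Δl = 38.59; W sinα = 35.2
Σc'Δl = 99.9 kN/m; ΣN' = 131.7 kN/m; ΣW sinα = 79.7 kN/m
Resisting = 99.9 + 131.7·tan26.0° = 99.9 + 64.3 = 164.1 kN/m
FS = 164.1 / 79.7 = 2.060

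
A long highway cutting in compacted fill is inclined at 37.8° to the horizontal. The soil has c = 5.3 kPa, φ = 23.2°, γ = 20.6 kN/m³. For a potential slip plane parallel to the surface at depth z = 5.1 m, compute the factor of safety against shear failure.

For an infinite slope with a slip plane parallel to the surface (no pore pressure): FS = [c + γz cos²β tanφ] / [γz sinβ cosβ].
γz = 20.6·5.1 = 105.06 kN/m²
Numerator = 5.3 + 105.06·cos²37.8°·tan23.2° = 5.3 + 105.06·0.6243·0.4286 = 33.413 kPa
Denominator = 105.06·sin37.8°·cos37.8° = 105.06·0.6129·0.7902 = 50.880 kPa
FS = 33.413 / 50.880 = 0.657

FS = 0.66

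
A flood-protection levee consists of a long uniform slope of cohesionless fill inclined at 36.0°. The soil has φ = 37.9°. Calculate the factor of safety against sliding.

FS = 1.07

For a dry cohesionless infinite slope the factor of safety is FS = tanφ / tanβ.
FS = tan37.9° / tan36.0° = 0.7785 / 0.7265 = 1.071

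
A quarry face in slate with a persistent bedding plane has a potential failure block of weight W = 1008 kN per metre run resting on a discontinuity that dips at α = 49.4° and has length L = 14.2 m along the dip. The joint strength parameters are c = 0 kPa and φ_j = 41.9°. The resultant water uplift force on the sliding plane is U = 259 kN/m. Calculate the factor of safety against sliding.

FS = 0.47

Resolving the block weight along and normal to the plane and applying the Mohr–Coulomb strength on the joint:
N' = W cosα − U = 1008·cos49.4° − 259 = 397.0 kN/m
Driving force T = W sinα = 1008·sin49.4° = 765.3 kN/m
Resisting force R = c·L + N'·tanφ_j = 0·14.2 + 397.0·tan41.9° = 0.0 + 356.2 = 356.2 kN/m
FS = R / T = 356.2 / 765.3 = 0.465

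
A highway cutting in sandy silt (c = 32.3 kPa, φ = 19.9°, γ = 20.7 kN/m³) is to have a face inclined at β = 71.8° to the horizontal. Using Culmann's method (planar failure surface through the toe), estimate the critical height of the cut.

Culmann's analysis gives the critical failure plane at α_cr = (β + φ)/2 = (71.8 + 19.9)/2 = 45.8°, and the critical height
H_c = (4c/γ) · sinβ cosφ / [1 − cos(β − φ)]
    = (4·32.3/20.7) · sin71.8°·cos19.9° / [1 − cos(51.9°)]
    = 6.242 · 0.9500·0.9403 / [1 − 0.6170]
    = 6.242 · 0.8932 / 0.3830
    = 14.56 m

H_c = 14.56 m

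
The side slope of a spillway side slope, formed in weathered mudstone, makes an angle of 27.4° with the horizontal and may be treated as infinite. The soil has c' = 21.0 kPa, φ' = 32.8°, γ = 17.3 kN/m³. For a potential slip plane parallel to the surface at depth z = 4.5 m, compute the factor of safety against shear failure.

For an infinite slope with a slip plane parallel to the surface (no pore pressure): FS = [c' + γz cos²β tanφ'] / [γz sinβ cosβ].
γz = 17.3·4.5 = 77.85 kN/m²
Numerator = 21.0 + 77.85·cos²27.4°·tan32.8° = 21.0 + 77.85·0.7882·0.6445 = 60.546 kPa
Denominator = 77.85·sin27.4°·cos27.4° = 77.85·0.4602·0.8878 = 31.807 kPa
FS = 60.546 / 31.807 = 1.904

FS = 1.90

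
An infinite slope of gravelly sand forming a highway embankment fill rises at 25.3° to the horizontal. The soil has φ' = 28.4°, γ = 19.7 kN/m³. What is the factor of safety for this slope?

For a dry cohesionless infinite slope the factor of safety is FS = tanφ' / tanβ.
FS = tan28.4° / tan25.3° = 0.5407 / 0.4727 = 1.144

FS = 1.14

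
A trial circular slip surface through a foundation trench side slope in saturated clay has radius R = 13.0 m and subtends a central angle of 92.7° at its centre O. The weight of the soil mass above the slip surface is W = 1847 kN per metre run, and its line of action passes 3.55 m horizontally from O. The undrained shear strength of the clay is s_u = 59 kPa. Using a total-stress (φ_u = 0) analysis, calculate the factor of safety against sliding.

FS = 2.46

Taking moments about the centre O, the resisting moment is provided by the undrained shear strength acting along the arc:
Arc length L_a = R·θ = 13.0·(92.7°·π/180) = 13.0·1.6179 = 21.03 m
M_R = s_u·L_a·R = 59·21.03·13.0 = 16132.3 kN·m/m
M_D = W·d = 1847·3.55 = 6556.8 kN·m/m
FS = M_R / M_D = 16132.3 / 6556.8 = 2.460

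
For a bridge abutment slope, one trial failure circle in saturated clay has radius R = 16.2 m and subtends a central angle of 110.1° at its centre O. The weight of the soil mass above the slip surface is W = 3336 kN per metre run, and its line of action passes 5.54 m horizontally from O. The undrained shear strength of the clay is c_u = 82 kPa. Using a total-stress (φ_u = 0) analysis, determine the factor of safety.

Taking moments about the centre O, the resisting moment is provided by the undrained shear strength acting along the arc:
Arc length L_a = R·θ = 16.2·(110.1°·π/180) = 16.2·1.9216 = 31.13 m
M_R = c_u·L_a·R = 82·31.13·16.2 = 41353.1 kN·m/m
M_D = W·d = 3336·5.54 = 18481.4 kN·m/m
FS = M_R / M_D = 41353.1 / 18481.4 = 2.238

FS = 2.24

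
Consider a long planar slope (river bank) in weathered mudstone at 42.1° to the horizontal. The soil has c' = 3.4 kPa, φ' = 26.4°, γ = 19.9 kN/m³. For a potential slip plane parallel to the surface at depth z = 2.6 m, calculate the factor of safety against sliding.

For an infinite slope with a slip plane parallel to the surface (no pore pressure): FS = [c' + γz cos²β tanφ'] / [γz sinβ cosβ].
γz = 19.9·2.6 = 51.74 kN/m²
Numerator = 3.4 + 51.74·cos²42.1°·tan26.4° = 3.4 + 51.74·0.5505·0.4964 = 17.540 kPa
Denominator = 51.74·sin42.1°·cos42.1° = 51.74·0.6704·0.7420 = 25.738 kPa
FS = 17.540 / 25.738 = 0.681

FS = 0.68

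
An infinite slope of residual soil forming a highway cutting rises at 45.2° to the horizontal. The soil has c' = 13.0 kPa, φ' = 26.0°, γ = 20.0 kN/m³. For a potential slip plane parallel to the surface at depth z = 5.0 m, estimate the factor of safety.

For an infinite slope with a slip plane parallel to the surface (no pore pressure): FS = [c' + γz cos²β tanφ'] / [γz sinβ cosβ].
γz = 20.0·5.0 = 100.00 kN/m²
Numerator = 13.0 + 100.00·cos²45.2°·tan26.0° = 13.0 + 100.00·0.4965·0.4877 = 37.216 kPa
Denominator = 100.00·sin45.2°·cos45.2° = 100.00·0.7096·0.7046 = 49.999 kPa
FS = 37.216 / 49.999 = 0.744

FS = 0.74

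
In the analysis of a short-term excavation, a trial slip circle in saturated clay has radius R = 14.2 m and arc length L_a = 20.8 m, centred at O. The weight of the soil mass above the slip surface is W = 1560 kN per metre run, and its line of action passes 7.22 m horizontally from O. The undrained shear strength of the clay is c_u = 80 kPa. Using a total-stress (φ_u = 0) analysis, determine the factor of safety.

Taking moments about the centre O, the resisting moment is provided by the undrained shear strength acting along the arc:
M_R = c_u·L_a·R = 80·20.80·14.2 = 23628.8 kN·m/m
M_D = W·d = 1560·7.22 = 11263.2 kN·m/m
FS = M_R / M_D = 23628.8 / 11263.2 = 2.098

FS = 2.10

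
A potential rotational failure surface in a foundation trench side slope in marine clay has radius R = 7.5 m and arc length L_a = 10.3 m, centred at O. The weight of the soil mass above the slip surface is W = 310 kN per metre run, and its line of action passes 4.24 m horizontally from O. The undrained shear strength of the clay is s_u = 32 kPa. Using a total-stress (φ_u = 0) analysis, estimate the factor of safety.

FS = 1.88

Taking moments about the centre O, the resisting moment is provided by the undrained shear strength acting along the arc:
M_R = s_u·L_a·R = 32·10.30·7.5 = 2472.0 kN·m/m
M_D = W·d = 310·4.24 = 1314.4 kN·m/m
FS = M_R / M_D = 2472.0 / 1314.4 = 1.881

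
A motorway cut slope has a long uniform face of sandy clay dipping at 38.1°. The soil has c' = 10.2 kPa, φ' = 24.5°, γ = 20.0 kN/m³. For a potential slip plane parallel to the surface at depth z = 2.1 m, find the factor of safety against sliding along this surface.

FS = 1.08

For an infinite slope with a slip plane parallel to the surface (no pore pressure): FS = [c' + γz cos²β tanφ'] / [γz sinβ cosβ].
γz = 20.0·2.1 = 42.00 kN/m²
Numerator = 10.2 + 42.00·cos²38.1°·tan24.5° = 10.2 + 42.00·0.6193·0.4557 = 22.053 kPa
Denominator = 42.00·sin38.1°·cos38.1° = 42.00·0.6170·0.7869 = 20.394 kPa
FS = 22.053 / 20.394 = 1.081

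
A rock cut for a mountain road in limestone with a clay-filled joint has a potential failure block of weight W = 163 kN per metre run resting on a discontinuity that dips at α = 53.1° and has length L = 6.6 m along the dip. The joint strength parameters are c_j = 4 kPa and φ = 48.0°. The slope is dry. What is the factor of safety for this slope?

Resolving the block weight along and normal to the plane and applying the Mohr–Coulomb strength on the joint:
N' = W cosα = 163·cos53.1° = 97.9 kN/m
Driving force T = W sinα = 163·sin53.1° = 130.3 kN/m
Resisting force R = c_j·L + N'·tanφ = 4·6.6 + 97.9·tan48.0° = 26.4 + 108.7 = 135.1 kN/m
FS = R / T = 135.1 / 130.3 = 1.036

FS = 1.04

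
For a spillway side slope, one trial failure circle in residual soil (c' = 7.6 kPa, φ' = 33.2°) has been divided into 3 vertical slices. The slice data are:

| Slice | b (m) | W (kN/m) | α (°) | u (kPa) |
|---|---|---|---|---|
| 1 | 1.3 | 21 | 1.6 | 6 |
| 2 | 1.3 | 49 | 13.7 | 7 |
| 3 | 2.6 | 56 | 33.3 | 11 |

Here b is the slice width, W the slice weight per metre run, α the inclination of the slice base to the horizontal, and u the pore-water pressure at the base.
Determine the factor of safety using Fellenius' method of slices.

Ordinary method of slices: FS = Σ[c'·Δl_i + (W_i cosα_i − u_i·Δl_i)·tanφ'] / Σ W_i sinα_i, with Δl_i = b_i / cosα_i.
Slice 1: Δl = 1.3/cos1.6° = 1.301 m; N'_1 = 21·cos1.6° − 6·1.301 = 13.2; c'Δl = 9.88; W sinα = 0.6
Slice 2: Δl = 1.3/cos13.7° = 1.338 m; N'_2 = 49·cos13.7° − 7·1.338 = 38.2; c'Δl = 10.17; W sinα = 11.6
Slice 3: Δl = 2.6/cos33.3° = 3.111 m; N'_3 = 56·cos33.3° − 11·3.111 = 12.6; c'Δl = 23.64; W sinα = 30.7
Σc'Δl = 43.7 kN/m; ΣN' = 64.0 kN/m; ΣW sinα = 42.9 kN/m
Resisting = 43.7 + 64.0·tan33.2° = 43.7 + 41.9 = 85.6 kN/m
FS = 85.6 / 42.9 = 1.993

FS = 1.99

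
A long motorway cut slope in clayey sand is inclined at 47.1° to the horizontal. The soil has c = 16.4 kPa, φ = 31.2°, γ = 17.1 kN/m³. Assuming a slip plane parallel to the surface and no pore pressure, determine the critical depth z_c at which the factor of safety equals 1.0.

z_c = 4.40 m

Setting FS = 1.00 in FS = [c + γz cos²β tanφ] / [γz sinβ cosβ] and solving for z:
z = c / [γ cosβ (FS·sinβ − cosβ·tanφ)]
  = 16.4 / [17.1·cos47.1°·(1.00·sin47.1° − cos47.1°·tan31.2°)]
  = 16.4 / [17.1·0.6807·(1.00·0.7325 − 0.6807·0.6056)]
  = 16.4 / 3.7282 = 4.399 m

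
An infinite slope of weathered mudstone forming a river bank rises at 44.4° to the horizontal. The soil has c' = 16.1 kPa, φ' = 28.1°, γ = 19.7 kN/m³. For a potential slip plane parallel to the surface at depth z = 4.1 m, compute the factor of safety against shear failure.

For an infinite slope with a slip plane parallel to the surface (no pore pressure): FS = [c' + γz cos²β tanφ'] / [γz sinβ cosβ].
γz = 19.7·4.1 = 80.77 kN/m²
Numerator = 16.1 + 80.77·cos²44.4°·tan28.1° = 16.1 + 80.77·0.5105·0.5340 = 38.115 kPa
Denominator = 80.77·sin44.4°·cos44.4° = 80.77·0.6997·0.7145 = 40.376 kPa
FS = 38.115 / 40.376 = 0.944

FS = 0.94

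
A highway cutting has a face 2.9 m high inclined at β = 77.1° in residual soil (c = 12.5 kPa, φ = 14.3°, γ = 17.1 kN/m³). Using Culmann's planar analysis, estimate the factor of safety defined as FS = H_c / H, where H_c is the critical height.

H_c = (4c/γ) · sinβ cosφ / [1 − cos(β − φ)]
    = (4·12.5/17.1) · sin77.1°·cos14.3° / [1 − cos62.8°]
    = 2.924 · 0.9446 / 0.5429 = 5.09 m
FS = H_c / H = 5.09 / 2.9 = 1.754

FS = 1.75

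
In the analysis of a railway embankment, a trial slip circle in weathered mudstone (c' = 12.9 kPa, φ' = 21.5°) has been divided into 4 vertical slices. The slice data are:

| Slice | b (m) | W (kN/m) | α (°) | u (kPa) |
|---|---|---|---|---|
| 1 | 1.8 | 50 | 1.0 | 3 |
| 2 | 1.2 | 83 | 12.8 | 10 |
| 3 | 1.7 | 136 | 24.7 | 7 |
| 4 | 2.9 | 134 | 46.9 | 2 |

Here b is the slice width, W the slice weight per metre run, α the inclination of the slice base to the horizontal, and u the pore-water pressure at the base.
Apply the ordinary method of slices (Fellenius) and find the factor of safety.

FS = 1.37

Ordinary method of slices: FS = Σ[c'·Δl_i + (W_i cosα_i − u_i·Δl_i)·tanφ'] / Σ W_i sinα_i, with Δl_i = b_i / cosα_i.
Slice 1: Δl = 1.8/cos1.0° = 1.800 m; N'_1 = 50·cos1.0° − 3·1.800 = 44.6; c'Δl = 23.22; W sinα = 0.9
Slice 2: Δl = 1.2/cos12.8° = 1.231 m; N'_2 = 83·cos12.8° − 10·1.231 = 68.6; c'Δl = 15.87; W sinα = 18.4
Slice 3: Δl = 1.7/cos24.7° = 1.871 m; N'_3 = 136·cos24.7° − 7·1.871 = 110.5; c'Δl = 24.14; W sinα = 56.8
Slice 4: Δl = 2.9/cos46.9° = 4.244 m; N'_4 = 134·cos46.9° − 2·4.244 = 83.1; c'Δl = 54.75; W sinα = 97.8
Σc'Δl = 118.0 kN/m; ΣN' = 306.8 kN/m; ΣW sinα = 173.9 kN/m
Resisting = 118.0 + 306.8·tan21.5° = 118.0 + 120.8 = 238.8 kN/m
FS = 238.8 / 173.9 = 1.373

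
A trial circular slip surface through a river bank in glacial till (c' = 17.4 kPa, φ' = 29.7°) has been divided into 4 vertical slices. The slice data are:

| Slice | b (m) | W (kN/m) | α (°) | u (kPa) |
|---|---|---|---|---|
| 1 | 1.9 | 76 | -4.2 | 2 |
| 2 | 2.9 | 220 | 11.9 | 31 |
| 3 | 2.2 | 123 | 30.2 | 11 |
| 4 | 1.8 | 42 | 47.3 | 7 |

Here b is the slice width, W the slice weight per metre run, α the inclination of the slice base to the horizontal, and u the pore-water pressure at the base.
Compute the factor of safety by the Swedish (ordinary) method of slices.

FS = 2.54

Ordinary method of slices: FS = Σ[c'·Δl_i + (W_i cosα_i − u_i·Δl_i)·tanφ'] / Σ W_i sinα_i, with Δl_i = b_i / cosα_i.
Slice 1: Δl = 1.9/cos(-4.2°) = 1.905 m; N'_1 = 76·cos(-4.2°) − 2·1.905 = 72.0; c'Δl = 33.15; W sinα = -5.6
Slice 2: Δl = 2.9/cos11.9° = 2.964 m; N'_2 = 220·cos11.9° − 31·2.964 = 123.4; c'Δl = 51.57; W sinα = 45.4
Slice 3: Δl = 2.2/cos30.2° = 2.545 m; N'_3 = 123·cos30.2° − 11·2.545 = 78.3; c'Δl = 44.29; W sinα = 61.9
Slice 4: Δl = 1.8/cos47.3° = 2.654 m; N'_4 = 42·cos47.3° − 7·2.654 = 9.9; c'Δl = 46.18; W sinα = 30.9
Σc'Δl = 175.2 kN/m; ΣN' = 283.6 kN/m; ΣW sinα = 132.5 kN/m
Resisting = 175.2 + 283.6·tan29.7° = 175.2 + 161.8 = 337.0 kN/m
FS = 337.0 / 132.5 = 2.542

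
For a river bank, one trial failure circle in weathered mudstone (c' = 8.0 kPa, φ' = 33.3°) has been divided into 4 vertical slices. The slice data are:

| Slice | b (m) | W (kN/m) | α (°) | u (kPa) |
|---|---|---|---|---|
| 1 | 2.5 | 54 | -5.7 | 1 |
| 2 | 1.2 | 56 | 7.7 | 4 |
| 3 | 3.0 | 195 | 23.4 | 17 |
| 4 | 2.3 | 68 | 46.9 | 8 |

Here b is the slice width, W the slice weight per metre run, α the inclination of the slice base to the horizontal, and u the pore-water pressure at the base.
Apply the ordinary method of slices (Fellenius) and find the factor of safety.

Ordinary method of slices: FS = Σ[c'·Δl_i + (W_i cosα_i − u_i·Δl_i)·tanφ'] / Σ W_i sinα_i, with Δl_i = b_i / cosα_i.
Slice 1: Δl = 2.5/cos(-5.7°) = 2.512 m; N'_1 = 54·cos(-5.7°) − 1·2.512 = 51.2; c'Δl = 20.10; W sinα = -5.4
Slice 2: Δl = 1.2/cos7.7° = 1.211 m; N'_2 = 56·cos7.7° − 4·1.211 = 50.7; c'Δl = 9.69; W sinα = 7.5
Slice 3: Δl = 3.0/cos23.4° = 3.269 m; N'_3 = 195·cos23.4° − 17·3.269 = 123.4; c'Δl = 26.15; W sinα = 77.4
Slice 4: Δl = 2.3/cos46.9° = 3.366 m; N'_4 = 68·cos46.9° − 8·3.366 = 19.5; c'Δl = 26.93; W sinα = 49.7
Σc'Δl = 82.9 kN/m; ΣN' = 244.8 kN/m; ΣW sinα = 129.2 kN/m
Resisting = 82.9 + 244.8·tan33.3° = 82.9 + 160.8 = 243.7 kN/m
FS = 243.7 / 129.2 = 1.885

FS = 1.89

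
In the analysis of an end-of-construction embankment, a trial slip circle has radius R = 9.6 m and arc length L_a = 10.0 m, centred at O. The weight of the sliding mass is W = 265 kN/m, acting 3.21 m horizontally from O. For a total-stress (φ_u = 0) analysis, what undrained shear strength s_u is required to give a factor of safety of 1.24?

FS = s_u·L_a·R / (W·d), so s_u = FS·W·d / (L_a·R).
s_u = 1.24·265·3.21 / (10.00·9.6) = 1054.8 / 96.00 = 10.99 kPa

s_u = 11.0 kPa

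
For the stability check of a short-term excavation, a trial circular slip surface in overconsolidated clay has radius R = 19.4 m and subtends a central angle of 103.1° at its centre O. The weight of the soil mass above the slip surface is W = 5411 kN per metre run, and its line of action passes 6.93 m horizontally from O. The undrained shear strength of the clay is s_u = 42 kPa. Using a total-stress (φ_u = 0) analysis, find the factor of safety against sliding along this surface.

Taking moments about the centre O, the resisting moment is provided by the undrained shear strength acting along the arc:
Arc length L_a = R·θ = 19.4·(103.1°·π/180) = 19.4·1.7994 = 34.91 m
M_R = s_u·L_a·R = 42·34.91·19.4 = 28443.9 kN·m/m
M_D = W·d = 5411·6.93 = 37498.2 kN·m/m
FS = M_R / M_D = 28443.9 / 37498.2 = 0.759

FS = 0.76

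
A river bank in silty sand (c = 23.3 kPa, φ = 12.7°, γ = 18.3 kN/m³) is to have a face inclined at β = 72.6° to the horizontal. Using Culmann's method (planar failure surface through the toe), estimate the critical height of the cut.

H_c = 9.51 m

Culmann's analysis gives the critical failure plane at α_cr = (β + φ)/2 = (72.6 + 12.7)/2 = 42.6°, and the critical height
H_c = (4c/γ) · sinβ cosφ / [1 − cos(β − φ)]
    = (4·23.3/18.3) · sin72.6°·cos12.7° / [1 − cos(59.9°)]
    = 5.093 · 0.9542·0.9755 / [1 − 0.5015]
    = 5.093 · 0.9309 / 0.4985
    = 9.51 m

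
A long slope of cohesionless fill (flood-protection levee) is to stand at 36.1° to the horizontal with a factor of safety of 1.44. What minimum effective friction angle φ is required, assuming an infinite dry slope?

φ = 46.4°

FS = tanφ/tanβ ⇒ tanφ = FS · tanβ = 1.44 · tan36.1° = 1.0501
φ = arctan(1.0501) = 46.40°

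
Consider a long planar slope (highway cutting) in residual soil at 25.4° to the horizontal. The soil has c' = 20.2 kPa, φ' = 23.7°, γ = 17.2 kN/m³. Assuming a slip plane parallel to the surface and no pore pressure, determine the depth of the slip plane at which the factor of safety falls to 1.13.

z = 14.75 m

Setting FS = 1.13 in FS = [c' + γz cos²β tanφ'] / [γz sinβ cosβ] and solving for z:
z = c' / [γ cosβ (FS·sinβ − cosβ·tanφ')]
  = 20.2 / [17.2·cos25.4°·(1.13·sin25.4° − cos25.4°·tan23.7°)]
  = 20.2 / [17.2·0.9033·(1.13·0.4289 − 0.9033·0.4390)]
  = 20.2 / 1.3698 = 14.747 m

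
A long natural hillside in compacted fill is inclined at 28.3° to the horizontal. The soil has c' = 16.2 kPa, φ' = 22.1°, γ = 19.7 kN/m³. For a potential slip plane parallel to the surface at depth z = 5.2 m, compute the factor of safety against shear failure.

For an infinite slope with a slip plane parallel to the surface (no pore pressure): FS = [c' + γz cos²β tanφ'] / [γz sinβ cosβ].
γz = 19.7·5.2 = 102.44 kN/m²
Numerator = 16.2 + 102.44·cos²28.3°·tan22.1° = 16.2 + 102.44·0.7752·0.4061 = 48.447 kPa
Denominator = 102.44·sin28.3°·cos28.3° = 102.44·0.4741·0.8805 = 42.761 kPa
FS = 48.447 / 42.761 = 1.133

FS = 1.13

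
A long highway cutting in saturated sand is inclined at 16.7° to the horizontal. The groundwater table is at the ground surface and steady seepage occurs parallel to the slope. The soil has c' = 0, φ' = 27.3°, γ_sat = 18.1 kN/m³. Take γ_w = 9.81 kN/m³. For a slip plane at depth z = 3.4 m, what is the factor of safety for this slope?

FS = 0.79

With seepage parallel to the slope and the water table at the surface, the effective normal stress on the slip plane uses the buoyant unit weight γ' = γ_sat − γ_w while the driving shear stress uses γ_sat:
FS = [c' + γ' z cos²β tanφ'] / [γ_sat z sinβ cosβ]
(For c' = 0 this reduces to FS = (γ'/γ_sat)·tanφ'/tanβ.)
γ' = 18.1 − 9.81 = 8.29 kN/m³
Numerator = 0.0 + 8.29·3.4·cos²16.7°·tan27.3° = 0.0 + 8.29·3.4·0.9174·0.5161 = 13.347 kPa
Denominator = 18.1·3.4·sin16.7°·cos16.7° = 18.1·3.4·0.2874·0.9578 = 16.938 kPa
FS = 13.347 / 16.938 = 0.788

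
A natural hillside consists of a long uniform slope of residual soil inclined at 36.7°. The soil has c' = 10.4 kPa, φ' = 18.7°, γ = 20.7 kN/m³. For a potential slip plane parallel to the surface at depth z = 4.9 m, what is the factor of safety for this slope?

For an infinite slope with a slip plane parallel to the surface (no pore pressure): FS = [c' + γz cos²β tanφ'] / [γz sinβ cosβ].
γz = 20.7·4.9 = 101.43 kN/m²
Numerator = 10.4 + 101.43·cos²36.7°·tan18.7° = 10.4 + 101.43·0.6428·0.3385 = 32.470 kPa
Denominator = 101.43·sin36.7°·cos36.7° = 101.43·0.5976·0.8018 = 48.601 kPa
FS = 32.470 / 48.601 = 0.668

FS = 0.67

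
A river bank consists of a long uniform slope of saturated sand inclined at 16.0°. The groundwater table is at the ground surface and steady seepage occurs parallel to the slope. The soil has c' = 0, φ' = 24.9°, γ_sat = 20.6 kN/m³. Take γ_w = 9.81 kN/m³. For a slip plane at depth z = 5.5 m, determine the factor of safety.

FS = 0.85

With seepage parallel to the slope and the water table at the surface, the effective normal stress on the slip plane uses the buoyant unit weight γ' = γ_sat − γ_w while the driving shear stress uses γ_sat:
FS = [c' + γ' z cos²β tanφ'] / [γ_sat z sinβ cosβ]
(For c' = 0 this reduces to FS = (γ'/γ_sat)·tanφ'/tanβ.)
γ' = 20.6 − 9.81 = 10.79 kN/m³
Numerator = 0.0 + 10.79·5.5·cos²16.0°·tan24.9° = 0.0 + 10.79·5.5·0.9240·0.4642 = 25.454 kPa
Denominator = 20.6·5.5·sin16.0°·cos16.0° = 20.6·5.5·0.2756·0.9613 = 30.020 kPa
FS = 25.454 / 30.020 = 0.848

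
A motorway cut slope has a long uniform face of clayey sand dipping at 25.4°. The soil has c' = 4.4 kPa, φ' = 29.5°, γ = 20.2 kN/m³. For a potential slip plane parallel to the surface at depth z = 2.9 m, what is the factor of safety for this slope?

FS = 1.39

For an infinite slope with a slip plane parallel to the surface (no pore pressure): FS = [c' + γz cos²β tanφ'] / [γz sinβ cosβ].
γz = 20.2·2.9 = 58.58 kN/m²
Numerator = 4.4 + 58.58·cos²25.4°·tan29.5° = 4.4 + 58.58·0.8160·0.5658 = 31.445 kPa
Denominator = 58.58·sin25.4°·cos25.4° = 58.58·0.4289·0.9033 = 22.698 kPa
FS = 31.445 / 22.698 = 1.385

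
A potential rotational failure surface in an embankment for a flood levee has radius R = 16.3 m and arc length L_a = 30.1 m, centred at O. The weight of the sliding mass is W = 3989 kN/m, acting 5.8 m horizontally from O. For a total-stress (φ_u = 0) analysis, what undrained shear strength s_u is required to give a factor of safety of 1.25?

FS = s_u·L_a·R / (W·d), so s_u = FS·W·d / (L_a·R).
s_u = 1.25·3989·5.8 / (30.10·16.3) = 28920.2 / 490.63 = 58.95 kPa

s_u = 58.9 kPa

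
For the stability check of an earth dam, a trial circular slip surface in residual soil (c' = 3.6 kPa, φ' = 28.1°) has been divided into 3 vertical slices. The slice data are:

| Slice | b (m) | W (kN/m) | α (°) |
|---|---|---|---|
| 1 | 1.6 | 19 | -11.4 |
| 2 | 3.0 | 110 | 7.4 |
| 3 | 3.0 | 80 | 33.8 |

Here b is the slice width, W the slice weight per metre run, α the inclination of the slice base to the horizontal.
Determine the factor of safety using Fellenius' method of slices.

Ordinary method of slices: FS = Σ[c'·Δl_i + (W_i cosα_i)·tanφ'] / Σ W_i sinα_i, with Δl_i = b_i / cosα_i.
Slice 1: Δl = 1.6/cos(-11.4°) = 1.632 m; N'_1 = 19·cos(-11.4°) = 18.6; c'Δl = 5.88; W sinα = -3.8
Slice 2: Δl = 3.0/cos7.4° = 3.025 m; N'_2 = 110·cos7.4° = 109.1; c'Δl = 10.89; W sinα = 14.2
Slice 3: Δl = 3.0/cos33.8° = 3.610 m; N'_3 = 80·cos33.8° = 66.5; c'Δl = 13.00; W sinα = 44.5
Σc'Δl = 29.8 kN/m; ΣN' = 194.2 kN/m; ΣW sinα = 54.9 kN/m
Resisting = 29.8 + 194.2·tan28.1° = 29.8 + 103.7 = 133.4 kN/m
FS = 133.4 / 54.9 = 2.430

FS = 2.43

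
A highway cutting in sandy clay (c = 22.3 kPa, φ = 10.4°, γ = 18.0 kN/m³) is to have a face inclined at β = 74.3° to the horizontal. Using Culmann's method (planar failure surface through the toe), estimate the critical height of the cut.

Culmann's analysis gives the critical failure plane at α_cr = (β + φ)/2 = (74.3 + 10.4)/2 = 42.4°, and the critical height
H_c = (4c/γ) · sinβ cosφ / [1 − cos(β − φ)]
    = (4·22.3/18.0) · sin74.3°·cos10.4° / [1 − cos(63.9°)]
    = 4.956 · 0.9627·0.9836 / [1 − 0.4399]
    = 4.956 · 0.9469 / 0.5601
    = 8.38 m

H_c = 8.38 m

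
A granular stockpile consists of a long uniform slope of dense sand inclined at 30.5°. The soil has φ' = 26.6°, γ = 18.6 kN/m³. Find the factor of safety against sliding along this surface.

FS = 0.85

For a dry cohesionless infinite slope the factor of safety is FS = tanφ' / tanβ.
FS = tan26.6° / tan30.5° = 0.5008 / 0.5890 = 0.850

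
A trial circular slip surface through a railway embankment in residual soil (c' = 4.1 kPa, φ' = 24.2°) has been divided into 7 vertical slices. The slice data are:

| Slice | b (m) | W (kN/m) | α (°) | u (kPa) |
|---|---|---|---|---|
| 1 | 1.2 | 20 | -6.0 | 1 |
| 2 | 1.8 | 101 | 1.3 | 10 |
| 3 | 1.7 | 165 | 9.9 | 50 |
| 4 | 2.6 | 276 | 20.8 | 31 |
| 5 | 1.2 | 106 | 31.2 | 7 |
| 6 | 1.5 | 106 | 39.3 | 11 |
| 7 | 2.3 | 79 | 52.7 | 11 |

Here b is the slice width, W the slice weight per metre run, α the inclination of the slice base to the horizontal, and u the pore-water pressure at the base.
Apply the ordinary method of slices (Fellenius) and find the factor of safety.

FS = 0.91

Ordinary method of slices: FS = Σ[c'·Δl_i + (W_i cosα_i − u_i·Δl_i)·tanφ'] / Σ W_i sinα_i, with Δl_i = b_i / cosα_i.
Slice 1: Δl = 1.2/cos(-6.0°) = 1.207 m; N'_1 = 20·cos(-6.0°) − 1·1.207 = 18.7; c'Δl = 4.95; W sinα = -2.1
Slice 2: Δl = 1.8/cos1.3° = 1.800 m; N'_2 = 101·cos1.3° − 10·1.800 = 83.0; c'Δl = 7.38; W sinα = 2.3
Slice 3: Δl = 1.7/cos9.9° = 1.726 m; N'_3 = 165·cos9.9° − 50·1.726 = 76.3; c'Δl = 7.08; W sinα = 28.4
Slice 4: Δl = 2.6/cos20.8° = 2.781 m; N'_4 = 276·cos20.8° − 31·2.781 = 171.8; c'Δl = 11.40; W sinα = 98.0
Slice 5: Δl = 1.2/cos31.2° = 1.403 m; N'_5 = 106·cos31.2° − 7·1.403 = 80.8; c'Δl = 5.75; W sinα = 54.9
Slice 6: Δl = 1.5/cos39.3° = 1.938 m; N'_6 = 106·cos39.3° − 11·1.938 = 60.7; c'Δl = 7.95; W sinα = 67.1
Slice 7: Δl = 2.3/cos52.7° = 3.795 m; N'_7 = 79·cos52.7° − 11·3.795 = 6.1; c'Δl = 15.56; W sinα = 62.8
Σc'Δl = 60.1 kN/m; ΣN' = 497.4 kN/m; ΣW sinα = 311.5 kN/m
Resisting = 60.1 + 497.4·tan24.2° = 60.1 + 223.5 = 283.6 kN/m
FS = 283.6 / 311.5 = 0.911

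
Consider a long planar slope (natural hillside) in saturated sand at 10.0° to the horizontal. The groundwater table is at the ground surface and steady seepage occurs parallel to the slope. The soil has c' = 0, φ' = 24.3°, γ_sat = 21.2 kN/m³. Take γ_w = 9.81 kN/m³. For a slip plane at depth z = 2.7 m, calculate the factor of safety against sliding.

FS = 1.38

With seepage parallel to the slope and the water table at the surface, the effective normal stress on the slip plane uses the buoyant unit weight γ' = γ_sat − γ_w while the driving shear stress uses γ_sat:
FS = [c' + γ' z cos²β tanφ'] / [γ_sat z sinβ cosβ]
(For c' = 0 this reduces to FS = (γ'/γ_sat)·tanφ'/tanβ.)
γ' = 21.2 − 9.81 = 11.39 kN/m³
Numerator = 0.0 + 11.39·2.7·cos²10.0°·tan24.3° = 0.0 + 11.39·2.7·0.9698·0.4515 = 13.467 kPa
Denominator = 21.2·2.7·sin10.0°·cos10.0° = 21.2·2.7·0.1736·0.9848 = 9.789 kPa
FS = 13.467 / 9.789 = 1.376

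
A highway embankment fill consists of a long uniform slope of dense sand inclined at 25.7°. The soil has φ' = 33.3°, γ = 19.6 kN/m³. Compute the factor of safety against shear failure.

FS = 1.36

For a dry cohesionless infinite slope the factor of safety is FS = tanφ' / tanβ.
FS = tan33.3° / tan25.7° = 0.6569 / 0.4813 = 1.365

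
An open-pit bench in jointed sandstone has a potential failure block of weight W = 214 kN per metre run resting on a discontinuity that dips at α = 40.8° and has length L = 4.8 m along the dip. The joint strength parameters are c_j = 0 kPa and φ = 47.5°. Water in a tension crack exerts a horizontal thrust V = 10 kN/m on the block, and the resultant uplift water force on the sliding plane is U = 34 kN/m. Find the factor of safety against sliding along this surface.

Resolving the block weight along and normal to the plane and applying the Mohr–Coulomb strength on the joint:
N' = W cosα − U − V sinα = 214·cos40.8° − 34 − 10·sin40.8° = 121.5 kN/m
Driving force T = W sinα + V cosα = 214·sin40.8° + 10·cos40.8° = 147.4 kN/m
Resisting force R = c_j·L + N'·tanφ = 0·4.8 + 121.5·tan47.5° = 0.0 + 132.6 = 132.6 kN/m
FS = R / T = 132.6 / 147.4 = 0.899

FS = 0.90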